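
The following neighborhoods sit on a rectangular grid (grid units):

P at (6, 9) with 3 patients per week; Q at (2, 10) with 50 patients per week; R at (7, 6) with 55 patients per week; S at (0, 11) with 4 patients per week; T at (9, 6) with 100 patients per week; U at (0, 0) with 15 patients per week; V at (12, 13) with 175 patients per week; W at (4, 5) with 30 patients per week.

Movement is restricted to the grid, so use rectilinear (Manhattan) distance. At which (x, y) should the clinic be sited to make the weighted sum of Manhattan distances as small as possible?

(9, 10)

Manhattan distance separates: Σwᵢ(|x−xᵢ|+|y−yᵢ|) = Σwᵢ|x−xᵢ| + Σwᵢ|y−yᵢ|, so x and y are optimised independently as 1-D weighted medians.
Total weight W = 432; half = 216.
x-coordinate, sorted with cumulative weight:
  x=0 (S, w=4) cum 4
  x=0 (U, w=15) cum 19
  x=2 (Q, w=50) cum 69
  x=4 (W, w=30) cum 99
  x=6 (P, w=3) cum 102
  x=7 (R, w=55) cum 157
  x=9 (T, w=100) cum 257  ← median
  x=12 (V, w=175) cum 432
⇒ x* = 9
y-coordinate, sorted with cumulative weight:
  y=0 (U, w=15) cum 15
  y=5 (W, w=30) cum 45
  y=6 (R, w=55) cum 100
  y=6 (T, w=100) cum 200
  y=9 (P, w=3) cum 203
  y=10 (Q, w=50) cum 253  ← median
  y=11 (S, w=4) cum 257
  y=13 (V, w=175) cum 432
⇒ y* = 10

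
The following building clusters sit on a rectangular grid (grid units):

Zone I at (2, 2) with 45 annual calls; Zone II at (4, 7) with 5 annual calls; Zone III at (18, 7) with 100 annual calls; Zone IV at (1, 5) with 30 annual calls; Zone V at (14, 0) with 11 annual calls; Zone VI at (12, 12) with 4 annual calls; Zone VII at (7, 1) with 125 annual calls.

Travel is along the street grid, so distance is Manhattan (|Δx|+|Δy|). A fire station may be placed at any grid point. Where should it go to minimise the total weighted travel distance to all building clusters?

Manhattan distance separates: Σwᵢ(|x−xᵢ|+|y−yᵢ|) = Σwᵢ|x−xᵢ| + Σwᵢ|y−yᵢ|, so x and y are optimised independently as 1-D weighted medians.
Total weight W = 320; half = 160.
x-coordinate, sorted with cumulative weight:
  x=1 (Zone IV, w=30) cum 30
  x=2 (Zone I, w=45) cum 75
  x=4 (Zone II, w=5) cum 80
  x=7 (Zone VII, w=125) cum 205  ← median
  x=12 (Zone VI, w=4) cum 209
  x=14 (Zone V, w=11) cum 220
  x=18 (Zone III, w=100) cum 320
⇒ x* = 7
y-coordinate, sorted with cumulative weight:
  y=0 (Zone V, w=11) cum 11
  y=1 (Zone VII, w=125) cum 136
  y=2 (Zone I, w=45) cum 181  ← median
  y=5 (Zone IV, w=30) cum 211
  y=7 (Zone II, w=5) cum 216
  y=7 (Zone III, w=100) cum 316
  y=12 (Zone VI, w=4) cum 320
⇒ y* = 2

(7, 2)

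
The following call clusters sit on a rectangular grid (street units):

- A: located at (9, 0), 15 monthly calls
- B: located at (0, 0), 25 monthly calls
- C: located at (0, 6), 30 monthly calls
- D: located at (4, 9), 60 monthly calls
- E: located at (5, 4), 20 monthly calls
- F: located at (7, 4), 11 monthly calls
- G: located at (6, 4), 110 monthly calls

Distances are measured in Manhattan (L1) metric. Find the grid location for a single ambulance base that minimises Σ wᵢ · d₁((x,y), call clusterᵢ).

(6, 4)

Manhattan distance separates: Σwᵢ(|x−xᵢ|+|y−yᵢ|) = Σwᵢ|x−xᵢ| + Σwᵢ|y−yᵢ|, so x and y are optimised independently as 1-D weighted medians.
Total weight W = 271; half = 135.5.
x-coordinate, sorted with cumulative weight:
  x=0 (B, w=25) cum 25
  x=0 (C, w=30) cum 55
  x=4 (D, w=60) cum 115
  x=5 (E, w=20) cum 135
  x=6 (G, w=110) cum 245  ← median
  x=7 (F, w=11) cum 256
  x=9 (A, w=15) cum 271
⇒ x* = 6
y-coordinate, sorted with cumulative weight:
  y=0 (A, w=15) cum 15
  y=0 (B, w=25) cum 40
  y=4 (E, w=20) cum 60
  y=4 (F, w=11) cum 71
  y=4 (G, w=110) cum 181  ← median
  y=6 (C, w=30) cum 211
  y=9 (D, w=60) cum 271
⇒ y* = 4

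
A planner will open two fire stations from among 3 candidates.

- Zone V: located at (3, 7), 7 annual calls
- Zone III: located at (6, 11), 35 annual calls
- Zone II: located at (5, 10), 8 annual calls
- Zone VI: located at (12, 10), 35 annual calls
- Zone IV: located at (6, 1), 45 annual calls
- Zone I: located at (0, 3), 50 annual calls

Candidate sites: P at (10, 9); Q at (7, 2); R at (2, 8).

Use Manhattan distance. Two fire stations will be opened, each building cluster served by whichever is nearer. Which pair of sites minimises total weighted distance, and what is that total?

{P, Q}, total 916

Evaluate every pair (each demand assigned to the nearer of the two):
  {P, Q}: total = 916
  {Q, R}: total = 1159
  {P, R}: total = 1214
Best pair: {P, Q} with total 916.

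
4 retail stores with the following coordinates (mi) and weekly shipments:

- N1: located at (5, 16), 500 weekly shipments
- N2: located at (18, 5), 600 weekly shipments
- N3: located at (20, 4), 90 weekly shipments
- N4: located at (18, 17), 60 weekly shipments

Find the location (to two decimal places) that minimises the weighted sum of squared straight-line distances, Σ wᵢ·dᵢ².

The minimiser of Σwᵢ‖p−pᵢ‖² is the weighted centroid p* = (Σwᵢpᵢ)/(Σwᵢ).
Σwᵢ = 1250.
Σwᵢxᵢ = 500·5 + 600·18 + 90·20 + 60·18 = 16180.
Σwᵢyᵢ = 500·16 + 600·5 + 90·4 + 60·17 = 12380.
x* = 16180/1250 = 12.94, y* = 12380/1250 = 9.90.

(12.94, 9.90)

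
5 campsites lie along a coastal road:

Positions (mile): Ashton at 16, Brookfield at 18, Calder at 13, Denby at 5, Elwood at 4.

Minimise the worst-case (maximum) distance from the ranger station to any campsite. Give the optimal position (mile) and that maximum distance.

location 11, max distance 7

The 1-center on a line is the midpoint of the two extreme points: leftmost at 4, rightmost at 18.
Optimal location = (4 + 18)/2 = 11; maximum distance = (18 − 4)/2 = 7.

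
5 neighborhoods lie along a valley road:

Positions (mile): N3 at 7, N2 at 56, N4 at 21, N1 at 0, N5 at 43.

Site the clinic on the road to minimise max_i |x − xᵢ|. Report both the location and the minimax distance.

The 1-center on a line is the midpoint of the two extreme points: leftmost at 0, rightmost at 56.
Optimal location = (0 + 56)/2 = 28; maximum distance = (56 − 0)/2 = 28.

location 28, max distance 28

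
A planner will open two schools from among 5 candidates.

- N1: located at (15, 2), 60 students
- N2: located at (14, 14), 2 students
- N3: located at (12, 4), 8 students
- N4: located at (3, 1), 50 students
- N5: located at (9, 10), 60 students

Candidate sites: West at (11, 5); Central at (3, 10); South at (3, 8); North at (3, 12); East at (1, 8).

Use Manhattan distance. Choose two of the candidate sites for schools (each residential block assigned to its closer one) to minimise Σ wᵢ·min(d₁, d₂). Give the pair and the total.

{West, South}, total 1230

Evaluate every pair (each demand assigned to the nearer of the two):
  {West, South}: total = 1230
  {West, Central}: total = 1270
  {West, East}: total = 1330
  {West, North}: total = 1430
  {Central, South}: total = 1924
  {South, North}: total = 2040
  {South, East}: total = 2048
  {Central, North}: total = 2156
  {Central, East}: total = 2160
  {North, East}: total = 2276
Best pair: {West, South} with total 1230.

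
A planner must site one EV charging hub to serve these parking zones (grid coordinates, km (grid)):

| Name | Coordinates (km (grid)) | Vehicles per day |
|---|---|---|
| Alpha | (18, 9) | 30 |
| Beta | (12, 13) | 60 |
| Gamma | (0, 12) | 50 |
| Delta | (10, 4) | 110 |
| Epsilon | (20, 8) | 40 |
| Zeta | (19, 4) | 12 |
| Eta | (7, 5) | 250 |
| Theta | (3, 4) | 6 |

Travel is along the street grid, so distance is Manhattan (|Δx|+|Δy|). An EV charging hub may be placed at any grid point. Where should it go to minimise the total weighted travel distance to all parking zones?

Manhattan distance separates: Σwᵢ(|x−xᵢ|+|y−yᵢ|) = Σwᵢ|x−xᵢ| + Σwᵢ|y−yᵢ|, so x and y are optimised independently as 1-D weighted medians.
Total weight W = 558; half = 279.
x-coordinate, sorted with cumulative weight:
  x=0 (Gamma, w=50) cum 50
  x=3 (Theta, w=6) cum 56
  x=7 (Eta, w=250) cum 306  ← median
  x=10 (Delta, w=110) cum 416
  x=12 (Beta, w=60) cum 476
  x=18 (Alpha, w=30) cum 506
  x=19 (Zeta, w=12) cum 518
  x=20 (Epsilon, w=40) cum 558
⇒ x* = 7
y-coordinate, sorted with cumulative weight:
  y=4 (Delta, w=110) cum 110
  y=4 (Zeta, w=12) cum 122
  y=4 (Theta, w=6) cum 128
  y=5 (Eta, w=250) cum 378  ← median
  y=8 (Epsilon, w=40) cum 418
  y=9 (Alpha, w=30) cum 448
  y=12 (Gamma, w=50) cum 498
  y=13 (Beta, w=60) cum 558
⇒ y* = 5

(7, 5)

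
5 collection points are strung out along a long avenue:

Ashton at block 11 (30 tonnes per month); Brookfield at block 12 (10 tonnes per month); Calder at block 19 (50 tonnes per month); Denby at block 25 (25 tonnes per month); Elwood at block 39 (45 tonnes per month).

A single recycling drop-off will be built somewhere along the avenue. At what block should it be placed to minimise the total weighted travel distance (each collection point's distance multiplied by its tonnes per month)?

For a sum of weighted absolute distances on a line, the optimum is the weighted median (not the mean). Total weight W = 160; half-weight = 80.
Sort by position and accumulate weight:
  block 11 (Ashton, w=30) → cum 30
  block 12 (Brookfield, w=10) → cum 40
  block 19 (Calder, w=50) → cum 90  ≥ 80 → median here
  block 25 (Denby, w=25) → cum 115
  block 39 (Elwood, w=45) → cum 160
Optimal location: block 19.

x = 19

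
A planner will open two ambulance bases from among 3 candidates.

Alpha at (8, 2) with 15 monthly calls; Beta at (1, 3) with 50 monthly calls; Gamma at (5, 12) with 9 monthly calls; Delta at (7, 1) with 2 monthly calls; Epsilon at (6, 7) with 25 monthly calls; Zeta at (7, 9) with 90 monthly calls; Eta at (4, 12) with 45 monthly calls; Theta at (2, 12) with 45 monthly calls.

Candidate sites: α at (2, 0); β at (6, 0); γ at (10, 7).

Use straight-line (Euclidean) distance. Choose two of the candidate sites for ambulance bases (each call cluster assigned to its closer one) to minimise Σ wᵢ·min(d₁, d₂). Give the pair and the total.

{α, γ}, total 1513.2

Evaluate every pair (each demand assigned to the nearer of the two):
  {α, γ}: total = 1513.2
  {β, γ}: total = 1600.9
  {α, β}: total = 2389.2
Best pair: {α, γ} with total 1513.2.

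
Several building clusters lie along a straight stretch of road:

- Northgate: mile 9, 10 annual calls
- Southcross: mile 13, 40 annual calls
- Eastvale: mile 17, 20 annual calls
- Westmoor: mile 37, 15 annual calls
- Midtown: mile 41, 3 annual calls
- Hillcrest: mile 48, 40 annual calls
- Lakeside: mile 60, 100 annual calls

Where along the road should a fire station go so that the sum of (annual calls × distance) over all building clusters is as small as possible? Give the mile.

x = 48

For a sum of weighted absolute distances on a line, the optimum is the weighted median (not the mean). Total weight W = 228; half-weight = 114.
Sort by position and accumulate weight:
  mile 9 (Northgate, w=10) → cum 10
  mile 13 (Southcross, w=40) → cum 50
  mile 17 (Eastvale, w=20) → cum 70
  mile 37 (Westmoor, w=15) → cum 85
  mile 41 (Midtown, w=3) → cum 88
  mile 48 (Hillcrest, w=40) → cum 128  ≥ 114 → median here
  mile 60 (Lakeside, w=100) → cum 228
Optimal location: mile 48.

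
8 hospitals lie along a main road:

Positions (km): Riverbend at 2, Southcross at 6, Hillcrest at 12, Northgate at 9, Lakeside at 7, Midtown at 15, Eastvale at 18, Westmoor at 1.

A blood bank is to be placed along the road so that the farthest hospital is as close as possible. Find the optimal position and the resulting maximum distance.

location 9.5, max distance 8.5

The 1-center on a line is the midpoint of the two extreme points: leftmost at 1, rightmost at 18.
Optimal location = (1 + 18)/2 = 9.5; maximum distance = (18 − 1)/2 = 8.5.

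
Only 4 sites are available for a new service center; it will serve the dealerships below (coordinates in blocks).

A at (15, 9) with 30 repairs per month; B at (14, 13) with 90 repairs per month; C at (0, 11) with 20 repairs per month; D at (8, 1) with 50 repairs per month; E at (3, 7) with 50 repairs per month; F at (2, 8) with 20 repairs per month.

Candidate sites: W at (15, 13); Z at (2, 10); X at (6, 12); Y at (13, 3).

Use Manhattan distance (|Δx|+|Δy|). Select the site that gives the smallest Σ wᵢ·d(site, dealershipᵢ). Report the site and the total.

X, total 2520 blocks

Total weighted distance at each candidate:
  W (15, 13): total = 2760
  Z (2, 10): total = 2820
  X (6, 12): total = 2520
  Y (13, 3): total = 3020
Minimum is at X with total 2520 blocks.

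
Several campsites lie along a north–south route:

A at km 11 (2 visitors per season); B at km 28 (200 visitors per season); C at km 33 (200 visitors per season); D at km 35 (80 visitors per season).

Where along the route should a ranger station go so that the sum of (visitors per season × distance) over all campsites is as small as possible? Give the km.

x = 33

For a sum of weighted absolute distances on a line, the optimum is the weighted median (not the mean). Total weight W = 482; half-weight = 241.
Sort by position and accumulate weight:
  km 11 (A, w=2) → cum 2
  km 28 (B, w=200) → cum 202
  km 33 (C, w=200) → cum 402  ≥ 241 → median here
  km 35 (D, w=80) → cum 482
Optimal location: km 33.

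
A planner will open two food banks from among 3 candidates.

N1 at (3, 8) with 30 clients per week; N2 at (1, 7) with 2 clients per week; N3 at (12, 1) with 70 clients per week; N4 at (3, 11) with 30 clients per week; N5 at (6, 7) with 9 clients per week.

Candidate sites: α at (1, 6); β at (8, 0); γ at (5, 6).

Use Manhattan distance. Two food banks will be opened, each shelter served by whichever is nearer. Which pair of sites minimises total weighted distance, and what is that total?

{β, γ}, total 708

Evaluate every pair (each demand assigned to the nearer of the two):
  {β, γ}: total = 708
  {α, β}: total = 736
  {α, γ}: total = 1190
Best pair: {β, γ} with total 708.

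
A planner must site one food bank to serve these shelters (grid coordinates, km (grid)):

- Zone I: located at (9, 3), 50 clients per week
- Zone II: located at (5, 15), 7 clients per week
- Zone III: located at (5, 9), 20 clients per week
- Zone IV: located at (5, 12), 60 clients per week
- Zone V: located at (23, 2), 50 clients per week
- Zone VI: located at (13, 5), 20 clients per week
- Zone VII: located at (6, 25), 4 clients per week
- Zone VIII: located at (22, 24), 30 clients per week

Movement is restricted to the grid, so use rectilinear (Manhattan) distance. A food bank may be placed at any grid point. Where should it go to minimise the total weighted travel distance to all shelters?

(9, 9)

Manhattan distance separates: Σwᵢ(|x−xᵢ|+|y−yᵢ|) = Σwᵢ|x−xᵢ| + Σwᵢ|y−yᵢ|, so x and y are optimised independently as 1-D weighted medians.
Total weight W = 241; half = 120.5.
x-coordinate, sorted with cumulative weight:
  x=5 (Zone II, w=7) cum 7
  x=5 (Zone III, w=20) cum 27
  x=5 (Zone IV, w=60) cum 87
  x=6 (Zone VII, w=4) cum 91
  x=9 (Zone I, w=50) cum 141  ← median
  x=13 (Zone VI, w=20) cum 161
  x=22 (Zone VIII, w=30) cum 191
  x=23 (Zone V, w=50) cum 241
⇒ x* = 9
y-coordinate, sorted with cumulative weight:
  y=2 (Zone V, w=50) cum 50
  y=3 (Zone I, w=50) cum 100
  y=5 (Zone VI, w=20) cum 120
  y=9 (Zone III, w=20) cum 140  ← median
  y=12 (Zone IV, w=60) cum 200
  y=15 (Zone II, w=7) cum 207
  y=24 (Zone VIII, w=30) cum 237
  y=25 (Zone VII, w=4) cum 241
⇒ y* = 9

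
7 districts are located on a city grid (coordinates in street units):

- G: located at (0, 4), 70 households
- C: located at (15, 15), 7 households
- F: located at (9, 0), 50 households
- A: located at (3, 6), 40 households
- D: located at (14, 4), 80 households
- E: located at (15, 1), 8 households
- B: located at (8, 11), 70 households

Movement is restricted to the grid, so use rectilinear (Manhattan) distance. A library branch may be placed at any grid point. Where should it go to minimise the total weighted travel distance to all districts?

Manhattan distance separates: Σwᵢ(|x−xᵢ|+|y−yᵢ|) = Σwᵢ|x−xᵢ| + Σwᵢ|y−yᵢ|, so x and y are optimised independently as 1-D weighted medians.
Total weight W = 325; half = 162.5.
x-coordinate, sorted with cumulative weight:
  x=0 (G, w=70) cum 70
  x=3 (A, w=40) cum 110
  x=8 (B, w=70) cum 180  ← median
  x=9 (F, w=50) cum 230
  x=14 (D, w=80) cum 310
  x=15 (C, w=7) cum 317
  x=15 (E, w=8) cum 325
⇒ x* = 8
y-coordinate, sorted with cumulative weight:
  y=0 (F, w=50) cum 50
  y=1 (E, w=8) cum 58
  y=4 (G, w=70) cum 128
  y=4 (D, w=80) cum 208  ← median
  y=6 (A, w=40) cum 248
  y=11 (B, w=70) cum 318
  y=15 (C, w=7) cum 325
⇒ y* = 4

(8, 4)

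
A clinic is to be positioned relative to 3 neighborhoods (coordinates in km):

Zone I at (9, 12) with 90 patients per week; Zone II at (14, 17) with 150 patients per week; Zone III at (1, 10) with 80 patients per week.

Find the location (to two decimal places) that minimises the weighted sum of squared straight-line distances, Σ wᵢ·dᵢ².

The minimiser of Σwᵢ‖p−pᵢ‖² is the weighted centroid p* = (Σwᵢpᵢ)/(Σwᵢ).
Σwᵢ = 320.
Σwᵢxᵢ = 90·9 + 150·14 + 80·1 = 2990.
Σwᵢyᵢ = 90·12 + 150·17 + 80·10 = 4430.
x* = 2990/320 = 9.34, y* = 4430/320 = 13.84.

(9.34, 13.84)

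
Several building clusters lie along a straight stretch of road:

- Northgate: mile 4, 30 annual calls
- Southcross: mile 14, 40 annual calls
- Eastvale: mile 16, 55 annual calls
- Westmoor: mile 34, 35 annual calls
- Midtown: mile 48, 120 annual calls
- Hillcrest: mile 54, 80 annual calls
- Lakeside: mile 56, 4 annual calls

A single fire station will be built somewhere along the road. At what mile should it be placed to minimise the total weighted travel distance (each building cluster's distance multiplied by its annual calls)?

x = 48

For a sum of weighted absolute distances on a line, the optimum is the weighted median (not the mean). Total weight W = 364; half-weight = 182.
Sort by position and accumulate weight:
  mile 4 (Northgate, w=30) → cum 30
  mile 14 (Southcross, w=40) → cum 70
  mile 16 (Eastvale, w=55) → cum 125
  mile 34 (Westmoor, w=35) → cum 160
  mile 48 (Midtown, w=120) → cum 280  ≥ 182 → median here
  mile 54 (Hillcrest, w=80) → cum 360
  mile 56 (Lakeside, w=4) → cum 364
Optimal location: mile 48.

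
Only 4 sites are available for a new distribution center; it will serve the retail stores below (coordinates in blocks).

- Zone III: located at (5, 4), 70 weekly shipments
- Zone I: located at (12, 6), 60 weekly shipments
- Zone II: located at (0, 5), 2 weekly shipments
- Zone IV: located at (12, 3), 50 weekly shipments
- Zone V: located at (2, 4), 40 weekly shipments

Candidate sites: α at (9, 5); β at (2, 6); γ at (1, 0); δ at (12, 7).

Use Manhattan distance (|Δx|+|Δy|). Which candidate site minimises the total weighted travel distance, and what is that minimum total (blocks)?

α, total 1178 blocks

Total weighted distance at each candidate:
  α (9, 5): total = 1178
  β (2, 6): total = 1686
  γ (1, 0): total = 2492
  δ (12, 7): total = 1508
Minimum is at α with total 1178 blocks.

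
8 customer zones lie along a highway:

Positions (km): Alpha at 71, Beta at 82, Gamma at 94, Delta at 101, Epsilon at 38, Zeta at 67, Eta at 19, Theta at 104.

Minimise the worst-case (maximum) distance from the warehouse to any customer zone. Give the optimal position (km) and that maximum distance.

The 1-center on a line is the midpoint of the two extreme points: leftmost at 19, rightmost at 104.
Optimal location = (19 + 104)/2 = 61.5; maximum distance = (104 − 19)/2 = 42.5.

location 61.5, max distance 42.5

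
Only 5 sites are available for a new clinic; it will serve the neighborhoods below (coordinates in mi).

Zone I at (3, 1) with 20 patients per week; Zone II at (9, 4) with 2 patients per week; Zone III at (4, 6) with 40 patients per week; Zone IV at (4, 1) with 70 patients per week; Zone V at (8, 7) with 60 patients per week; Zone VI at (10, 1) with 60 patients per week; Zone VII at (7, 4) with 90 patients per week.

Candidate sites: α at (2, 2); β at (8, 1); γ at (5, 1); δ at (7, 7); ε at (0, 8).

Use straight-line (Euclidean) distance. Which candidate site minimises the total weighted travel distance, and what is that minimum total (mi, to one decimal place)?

γ, total 1351.0 mi

Total weighted distance at each candidate:
  α (2, 2): total = 1815.3
  β (8, 1): total = 1407.1
  γ (5, 1): total = 1351.0
  δ (7, 7): total = 1480.0
  ε (0, 8): total = 2857.0
Minimum is at γ with total 1351.0 mi.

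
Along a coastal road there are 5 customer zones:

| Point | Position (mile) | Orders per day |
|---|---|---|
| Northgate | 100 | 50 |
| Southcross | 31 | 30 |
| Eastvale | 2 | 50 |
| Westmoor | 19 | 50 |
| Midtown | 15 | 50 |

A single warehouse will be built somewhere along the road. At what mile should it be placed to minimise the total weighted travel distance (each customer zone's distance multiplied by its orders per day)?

For a sum of weighted absolute distances on a line, the optimum is the weighted median (not the mean). Total weight W = 230; half-weight = 115.
Sort by position and accumulate weight:
  mile 2 (Eastvale, w=50) → cum 50
  mile 15 (Midtown, w=50) → cum 100
  mile 19 (Westmoor, w=50) → cum 150  ≥ 115 → median here
  mile 31 (Southcross, w=30) → cum 180
  mile 100 (Northgate, w=50) → cum 230
Optimal location: mile 19.

x = 19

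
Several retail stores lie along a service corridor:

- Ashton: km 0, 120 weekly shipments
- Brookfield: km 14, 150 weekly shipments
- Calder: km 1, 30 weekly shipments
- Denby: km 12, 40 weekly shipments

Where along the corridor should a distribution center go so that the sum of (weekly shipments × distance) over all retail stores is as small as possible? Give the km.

For a sum of weighted absolute distances on a line, the optimum is the weighted median (not the mean). Total weight W = 340; half-weight = 170.
Sort by position and accumulate weight:
  km 0 (Ashton, w=120) → cum 120
  km 1 (Calder, w=30) → cum 150
  km 12 (Denby, w=40) → cum 190  ≥ 170 → median here
  km 14 (Brookfield, w=150) → cum 340
Optimal location: km 12.

x = 12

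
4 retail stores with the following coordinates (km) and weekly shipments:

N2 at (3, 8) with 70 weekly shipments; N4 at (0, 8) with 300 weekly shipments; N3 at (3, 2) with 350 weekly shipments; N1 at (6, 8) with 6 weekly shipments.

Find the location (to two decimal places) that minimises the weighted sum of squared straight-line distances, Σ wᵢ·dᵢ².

The minimiser of Σwᵢ‖p−pᵢ‖² is the weighted centroid p* = (Σwᵢpᵢ)/(Σwᵢ).
Σwᵢ = 726.
Σwᵢxᵢ = 70·3 + 300·0 + 350·3 + 6·6 = 1296.
Σwᵢyᵢ = 70·8 + 300·8 + 350·2 + 6·8 = 3708.
x* = 1296/726 = 1.79, y* = 3708/726 = 5.11.

(1.79, 5.11)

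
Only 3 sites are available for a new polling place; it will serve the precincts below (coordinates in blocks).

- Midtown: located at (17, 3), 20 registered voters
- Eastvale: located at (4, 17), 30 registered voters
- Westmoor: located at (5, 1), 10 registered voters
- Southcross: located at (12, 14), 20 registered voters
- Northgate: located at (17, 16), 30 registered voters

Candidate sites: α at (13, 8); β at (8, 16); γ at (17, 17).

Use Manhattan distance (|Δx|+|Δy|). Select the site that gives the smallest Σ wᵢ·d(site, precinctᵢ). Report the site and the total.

γ, total 1140 blocks

Total weighted distance at each candidate:
  α (13, 8): total = 1370
  β (8, 16): total = 1160
  γ (17, 17): total = 1140
Minimum is at γ with total 1140 blocks.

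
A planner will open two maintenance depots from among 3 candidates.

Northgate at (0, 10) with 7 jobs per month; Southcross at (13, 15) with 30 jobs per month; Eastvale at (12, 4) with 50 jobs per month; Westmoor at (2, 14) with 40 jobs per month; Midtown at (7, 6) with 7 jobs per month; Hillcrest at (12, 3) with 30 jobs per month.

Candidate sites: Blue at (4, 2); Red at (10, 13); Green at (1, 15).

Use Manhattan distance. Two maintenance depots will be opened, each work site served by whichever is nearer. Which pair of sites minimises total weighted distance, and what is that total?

Evaluate every pair (each demand assigned to the nearer of the two):
  {Red, Green}: total = 1252
  {Blue, Green}: total = 1301
  {Blue, Red}: total = 1413
Best pair: {Red, Green} with total 1252.

{Red, Green}, total 1252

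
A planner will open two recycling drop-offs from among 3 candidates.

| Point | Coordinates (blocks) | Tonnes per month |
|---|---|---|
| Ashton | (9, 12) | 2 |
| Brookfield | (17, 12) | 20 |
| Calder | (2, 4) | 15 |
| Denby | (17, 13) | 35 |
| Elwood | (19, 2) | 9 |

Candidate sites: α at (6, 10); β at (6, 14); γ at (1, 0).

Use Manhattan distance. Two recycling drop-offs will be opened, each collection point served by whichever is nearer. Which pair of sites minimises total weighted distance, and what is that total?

{β, γ}, total 945

Evaluate every pair (each demand assigned to the nearer of the two):
  {β, γ}: total = 945
  {α, γ}: total = 1015
  {α, β}: total = 1029
Best pair: {β, γ} with total 945.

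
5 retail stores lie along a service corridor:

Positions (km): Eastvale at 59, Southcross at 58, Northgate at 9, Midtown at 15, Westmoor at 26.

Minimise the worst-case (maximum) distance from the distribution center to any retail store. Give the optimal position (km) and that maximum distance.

location 34, max distance 25

The 1-center on a line is the midpoint of the two extreme points: leftmost at 9, rightmost at 59.
Optimal location = (9 + 59)/2 = 34; maximum distance = (59 − 9)/2 = 25.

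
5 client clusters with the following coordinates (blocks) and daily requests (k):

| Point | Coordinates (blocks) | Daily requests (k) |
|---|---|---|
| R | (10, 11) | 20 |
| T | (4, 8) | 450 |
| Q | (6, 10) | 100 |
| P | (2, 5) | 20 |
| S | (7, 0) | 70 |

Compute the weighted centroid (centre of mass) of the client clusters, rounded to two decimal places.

The minimiser of Σwᵢ‖p−pᵢ‖² is the weighted centroid p* = (Σwᵢpᵢ)/(Σwᵢ).
Σwᵢ = 660.
Σwᵢxᵢ = 20·10 + 450·4 + 100·6 + 20·2 + 70·7 = 3130.
Σwᵢyᵢ = 20·11 + 450·8 + 100·10 + 20·5 + 70·0 = 4920.
x* = 3130/660 = 4.74, y* = 4920/660 = 7.45.

(4.74, 7.45)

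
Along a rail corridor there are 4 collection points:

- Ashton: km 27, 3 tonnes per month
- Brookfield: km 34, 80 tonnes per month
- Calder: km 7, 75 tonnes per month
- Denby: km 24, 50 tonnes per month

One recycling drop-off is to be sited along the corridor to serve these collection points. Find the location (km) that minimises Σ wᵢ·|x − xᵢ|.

For a sum of weighted absolute distances on a line, the optimum is the weighted median (not the mean). Total weight W = 208; half-weight = 104.
Sort by position and accumulate weight:
  km 7 (Calder, w=75) → cum 75
  km 24 (Denby, w=50) → cum 125  ≥ 104 → median here
  km 27 (Ashton, w=3) → cum 128
  km 34 (Brookfield, w=80) → cum 208
Optimal location: km 24.

x = 24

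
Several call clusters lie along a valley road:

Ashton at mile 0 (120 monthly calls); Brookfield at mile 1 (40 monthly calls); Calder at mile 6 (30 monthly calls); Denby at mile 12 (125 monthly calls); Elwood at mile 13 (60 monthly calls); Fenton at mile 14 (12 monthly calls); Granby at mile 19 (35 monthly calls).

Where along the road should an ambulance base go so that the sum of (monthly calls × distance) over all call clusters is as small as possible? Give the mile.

x = 12

For a sum of weighted absolute distances on a line, the optimum is the weighted median (not the mean). Total weight W = 422; half-weight = 211.
Sort by position and accumulate weight:
  mile 0 (Ashton, w=120) → cum 120
  mile 1 (Brookfield, w=40) → cum 160
  mile 6 (Calder, w=30) → cum 190
  mile 12 (Denby, w=125) → cum 315  ≥ 211 → median here
  mile 13 (Elwood, w=60) → cum 375
  mile 14 (Fenton, w=12) → cum 387
  mile 19 (Granby, w=35) → cum 422
Optimal location: mile 12.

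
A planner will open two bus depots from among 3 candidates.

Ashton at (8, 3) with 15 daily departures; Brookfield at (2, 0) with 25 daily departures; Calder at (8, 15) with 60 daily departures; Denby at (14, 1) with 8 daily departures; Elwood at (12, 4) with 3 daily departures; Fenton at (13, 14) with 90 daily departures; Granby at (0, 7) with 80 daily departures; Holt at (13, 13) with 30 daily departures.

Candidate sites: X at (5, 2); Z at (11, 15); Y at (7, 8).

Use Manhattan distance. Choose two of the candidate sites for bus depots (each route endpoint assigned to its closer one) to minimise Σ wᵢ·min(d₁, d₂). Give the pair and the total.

{X, Z}, total 1662

Evaluate every pair (each demand assigned to the nearer of the two):
  {X, Z}: total = 1662
  {Z, Y}: total = 1764
  {X, Y}: total = 2822
Best pair: {X, Z} with total 1662.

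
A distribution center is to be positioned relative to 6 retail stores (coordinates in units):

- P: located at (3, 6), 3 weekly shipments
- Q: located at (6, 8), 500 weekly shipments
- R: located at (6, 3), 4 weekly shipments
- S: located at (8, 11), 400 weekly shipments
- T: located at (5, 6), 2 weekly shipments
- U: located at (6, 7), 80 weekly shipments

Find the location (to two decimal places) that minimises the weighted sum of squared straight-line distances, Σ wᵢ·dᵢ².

The minimiser of Σwᵢ‖p−pᵢ‖² is the weighted centroid p* = (Σwᵢpᵢ)/(Σwᵢ).
Σwᵢ = 989.
Σwᵢxᵢ = 3·3 + 500·6 + 4·6 + 400·8 + 2·5 + 80·6 = 6723.
Σwᵢyᵢ = 3·6 + 500·8 + 4·3 + 400·11 + 2·6 + 80·7 = 9002.
x* = 6723/989 = 6.80, y* = 9002/989 = 9.10.

(6.80, 9.10)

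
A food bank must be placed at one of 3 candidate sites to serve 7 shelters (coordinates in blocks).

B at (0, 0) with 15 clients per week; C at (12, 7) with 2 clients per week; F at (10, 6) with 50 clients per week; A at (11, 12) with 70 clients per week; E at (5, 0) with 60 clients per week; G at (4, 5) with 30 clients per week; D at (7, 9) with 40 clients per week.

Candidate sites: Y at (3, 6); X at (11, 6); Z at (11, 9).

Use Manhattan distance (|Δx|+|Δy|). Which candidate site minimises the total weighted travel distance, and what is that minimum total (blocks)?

Total weighted distance at each candidate:
  Y (3, 6): total = 2305
  X (11, 6): total = 1969
  Z (11, 9): total = 2106
Minimum is at X with total 1969 blocks.

X, total 1969 blocks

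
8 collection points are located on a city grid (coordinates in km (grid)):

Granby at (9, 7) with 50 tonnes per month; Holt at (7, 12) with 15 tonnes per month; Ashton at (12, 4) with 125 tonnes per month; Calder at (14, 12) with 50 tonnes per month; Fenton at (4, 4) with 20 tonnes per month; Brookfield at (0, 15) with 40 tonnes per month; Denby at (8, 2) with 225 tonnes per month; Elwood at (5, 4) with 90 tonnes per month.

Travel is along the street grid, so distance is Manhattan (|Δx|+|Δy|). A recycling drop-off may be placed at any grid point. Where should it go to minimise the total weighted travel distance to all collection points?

(8, 4)

Manhattan distance separates: Σwᵢ(|x−xᵢ|+|y−yᵢ|) = Σwᵢ|x−xᵢ| + Σwᵢ|y−yᵢ|, so x and y are optimised independently as 1-D weighted medians.
Total weight W = 615; half = 307.5.
x-coordinate, sorted with cumulative weight:
  x=0 (Brookfield, w=40) cum 40
  x=4 (Fenton, w=20) cum 60
  x=5 (Elwood, w=90) cum 150
  x=7 (Holt, w=15) cum 165
  x=8 (Denby, w=225) cum 390  ← median
  x=9 (Granby, w=50) cum 440
  x=12 (Ashton, w=125) cum 565
  x=14 (Calder, w=50) cum 615
⇒ x* = 8
y-coordinate, sorted with cumulative weight:
  y=2 (Denby, w=225) cum 225
  y=4 (Ashton, w=125) cum 350  ← median
  y=4 (Fenton, w=20) cum 370
  y=4 (Elwood, w=90) cum 460
  y=7 (Granby, w=50) cum 510
  y=12 (Holt, w=15) cum 525
  y=12 (Calder, w=50) cum 575
  y=15 (Brookfield, w=40) cum 615
⇒ y* = 4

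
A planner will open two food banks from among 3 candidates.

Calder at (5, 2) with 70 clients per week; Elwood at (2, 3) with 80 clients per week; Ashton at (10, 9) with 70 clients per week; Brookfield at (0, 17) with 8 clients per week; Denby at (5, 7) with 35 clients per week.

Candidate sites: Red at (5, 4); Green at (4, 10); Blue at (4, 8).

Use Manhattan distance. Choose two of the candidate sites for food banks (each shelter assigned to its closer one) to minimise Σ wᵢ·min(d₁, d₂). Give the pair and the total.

{Red, Blue}, total 1124

Evaluate every pair (each demand assigned to the nearer of the two):
  {Red, Blue}: total = 1124
  {Red, Green}: total = 1143
  {Green, Blue}: total = 1698
Best pair: {Red, Blue} with total 1124.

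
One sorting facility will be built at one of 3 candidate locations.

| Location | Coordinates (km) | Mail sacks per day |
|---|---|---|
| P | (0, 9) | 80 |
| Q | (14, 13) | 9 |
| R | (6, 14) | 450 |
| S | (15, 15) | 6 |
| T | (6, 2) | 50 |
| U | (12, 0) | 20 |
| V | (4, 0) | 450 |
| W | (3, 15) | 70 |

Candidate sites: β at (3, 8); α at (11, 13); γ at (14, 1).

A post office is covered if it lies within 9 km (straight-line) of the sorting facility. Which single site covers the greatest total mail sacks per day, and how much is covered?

β, covering 1100

Coverage radius r = 9 km; a point is covered iff (Δx)²+(Δy)² ≤ 9² = 81.
  β (3, 8): covers {P, R, T, V, W} → 1100
  α (11, 13): covers {Q, R, S, W} → 535
  γ (14, 1): covers {T, U} → 70
Maximum coverage at β: 1100 mail sacks per day.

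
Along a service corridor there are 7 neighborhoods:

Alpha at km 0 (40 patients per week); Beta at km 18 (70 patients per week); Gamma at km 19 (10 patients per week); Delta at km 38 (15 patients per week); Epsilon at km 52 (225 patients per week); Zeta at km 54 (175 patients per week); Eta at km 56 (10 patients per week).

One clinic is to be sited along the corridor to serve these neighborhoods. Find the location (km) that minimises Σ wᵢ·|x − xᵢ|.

x = 52

For a sum of weighted absolute distances on a line, the optimum is the weighted median (not the mean). Total weight W = 545; half-weight = 272.5.
Sort by position and accumulate weight:
  km 0 (Alpha, w=40) → cum 40
  km 18 (Beta, w=70) → cum 110
  km 19 (Gamma, w=10) → cum 120
  km 38 (Delta, w=15) → cum 135
  km 52 (Epsilon, w=225) → cum 360  ≥ 272.5 → median here
  km 54 (Zeta, w=175) → cum 535
  km 56 (Eta, w=10) → cum 545
Optimal location: km 52.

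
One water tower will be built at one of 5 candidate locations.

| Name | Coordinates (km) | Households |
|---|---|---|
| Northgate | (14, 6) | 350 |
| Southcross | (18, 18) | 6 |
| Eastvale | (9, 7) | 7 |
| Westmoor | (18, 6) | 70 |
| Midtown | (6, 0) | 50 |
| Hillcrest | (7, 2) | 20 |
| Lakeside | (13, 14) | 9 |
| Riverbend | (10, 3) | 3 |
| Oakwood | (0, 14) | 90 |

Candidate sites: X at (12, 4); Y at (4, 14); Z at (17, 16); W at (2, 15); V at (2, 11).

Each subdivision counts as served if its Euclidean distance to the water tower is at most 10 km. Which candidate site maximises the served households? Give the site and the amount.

Coverage radius r = 10 km; a point is covered iff (Δx)²+(Δy)² ≤ 10² = 100.
  X (12, 4): covers {Northgate, Eastvale, Westmoor, Midtown, Hillcrest, Riverbend} → 500
  Y (4, 14): covers {Eastvale, Lakeside, Oakwood} → 106
  Z (17, 16): covers {Southcross, Lakeside} → 15
  W (2, 15): covers {Oakwood} → 90
  V (2, 11): covers {Eastvale, Oakwood} → 97
Maximum coverage at X: 500 households.

X, covering 500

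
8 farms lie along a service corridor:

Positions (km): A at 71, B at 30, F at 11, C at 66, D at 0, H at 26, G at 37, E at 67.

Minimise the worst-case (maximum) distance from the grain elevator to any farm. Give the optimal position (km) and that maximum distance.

The 1-center on a line is the midpoint of the two extreme points: leftmost at 0, rightmost at 71.
Optimal location = (0 + 71)/2 = 35.5; maximum distance = (71 − 0)/2 = 35.5.

location 35.5, max distance 35.5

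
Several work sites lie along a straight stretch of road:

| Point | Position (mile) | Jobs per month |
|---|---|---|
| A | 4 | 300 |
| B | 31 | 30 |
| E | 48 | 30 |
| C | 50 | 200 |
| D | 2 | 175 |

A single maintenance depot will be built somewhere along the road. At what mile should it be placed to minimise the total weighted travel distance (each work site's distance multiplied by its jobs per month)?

For a sum of weighted absolute distances on a line, the optimum is the weighted median (not the mean). Total weight W = 735; half-weight = 367.5.
Sort by position and accumulate weight:
  mile 2 (D, w=175) → cum 175
  mile 4 (A, w=300) → cum 475  ≥ 367.5 → median here
  mile 31 (B, w=30) → cum 505
  mile 48 (E, w=30) → cum 535
  mile 50 (C, w=200) → cum 735
Optimal location: mile 4.

x = 4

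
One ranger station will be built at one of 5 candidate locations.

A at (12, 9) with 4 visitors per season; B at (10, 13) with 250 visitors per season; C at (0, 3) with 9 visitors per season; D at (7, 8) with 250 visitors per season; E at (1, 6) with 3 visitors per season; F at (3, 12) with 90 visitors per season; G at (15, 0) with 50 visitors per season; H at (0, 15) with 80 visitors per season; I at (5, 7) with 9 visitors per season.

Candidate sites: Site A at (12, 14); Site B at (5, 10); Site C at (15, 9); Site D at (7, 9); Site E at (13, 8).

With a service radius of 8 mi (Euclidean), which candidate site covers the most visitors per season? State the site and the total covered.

Site B, covering 686

Coverage radius r = 8 mi; a point is covered iff (Δx)²+(Δy)² ≤ 8² = 64.
  Site A (12, 14): covers {A, B, D} → 504
  Site B (5, 10): covers {A, B, D, E, F, H, I} → 686
  Site C (15, 9): covers {A, B} → 254
  Site D (7, 9): covers {A, B, D, E, F, I} → 606
  Site E (13, 8): covers {A, B, D} → 504
Maximum coverage at Site B: 686 visitors per season.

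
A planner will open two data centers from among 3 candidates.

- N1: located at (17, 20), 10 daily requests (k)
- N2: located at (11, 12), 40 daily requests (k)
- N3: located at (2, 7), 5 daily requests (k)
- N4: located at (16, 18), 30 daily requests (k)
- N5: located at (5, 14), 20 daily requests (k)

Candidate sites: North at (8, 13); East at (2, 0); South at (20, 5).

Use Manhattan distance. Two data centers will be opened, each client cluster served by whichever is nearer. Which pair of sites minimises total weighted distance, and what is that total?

{North, East}, total 825

Evaluate every pair (each demand assigned to the nearer of the two):
  {North, East}: total = 825
  {North, South}: total = 850
  {East, South}: total = 1705
Best pair: {North, East} with total 825.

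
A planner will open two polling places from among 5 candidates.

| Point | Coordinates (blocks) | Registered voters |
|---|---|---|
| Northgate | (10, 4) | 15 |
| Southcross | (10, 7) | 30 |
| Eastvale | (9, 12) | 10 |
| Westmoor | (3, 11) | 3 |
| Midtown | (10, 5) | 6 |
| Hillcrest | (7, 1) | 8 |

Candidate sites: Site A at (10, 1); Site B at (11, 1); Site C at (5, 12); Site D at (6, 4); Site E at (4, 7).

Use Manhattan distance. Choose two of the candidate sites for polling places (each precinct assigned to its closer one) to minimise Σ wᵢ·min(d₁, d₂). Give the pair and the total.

{Site A, Site C}, total 322

Evaluate every pair (each demand assigned to the nearer of the two):
  {Site A, Site C}: total = 322
  {Site B, Site C}: total = 381
  {Site C, Site D}: total = 381
  {Site A, Site E}: total = 388
  {Site A, Site D}: total = 413
  {Site B, Site E}: total = 417
  {Site D, Site E}: total = 417
  {Site A, Site B}: total = 444
  {Site B, Site D}: total = 472
  {Site C, Site E}: total = 484
Best pair: {Site A, Site C} with total 322.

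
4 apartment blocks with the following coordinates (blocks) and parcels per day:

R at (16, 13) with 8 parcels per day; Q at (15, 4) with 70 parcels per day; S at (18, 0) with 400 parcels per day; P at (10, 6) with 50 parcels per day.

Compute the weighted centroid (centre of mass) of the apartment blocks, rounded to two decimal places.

The minimiser of Σwᵢ‖p−pᵢ‖² is the weighted centroid p* = (Σwᵢpᵢ)/(Σwᵢ).
Σwᵢ = 528.
Σwᵢxᵢ = 8·16 + 70·15 + 400·18 + 50·10 = 8878.
Σwᵢyᵢ = 8·13 + 70·4 + 400·0 + 50·6 = 684.
x* = 8878/528 = 16.81, y* = 684/528 = 1.30.

(16.81, 1.30)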